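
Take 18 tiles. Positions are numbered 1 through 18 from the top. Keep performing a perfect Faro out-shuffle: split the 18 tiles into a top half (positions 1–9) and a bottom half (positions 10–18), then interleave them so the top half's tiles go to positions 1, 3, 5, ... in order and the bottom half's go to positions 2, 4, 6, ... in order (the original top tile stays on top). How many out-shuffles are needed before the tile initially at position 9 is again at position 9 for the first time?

Follow position 9 under repeated out-shuffles:
9 → 17 → 16 → 14 → 10 → 2 → 3 → 5 → 9
It first returns after 8 out-shuffles.

8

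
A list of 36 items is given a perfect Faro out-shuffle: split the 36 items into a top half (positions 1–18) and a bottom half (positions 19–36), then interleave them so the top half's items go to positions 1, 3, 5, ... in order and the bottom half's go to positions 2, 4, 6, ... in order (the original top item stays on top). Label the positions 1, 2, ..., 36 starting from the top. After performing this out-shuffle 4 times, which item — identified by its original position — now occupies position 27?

Work backwards from position 27, undoing one out-shuffle at a time:
27 ← 14 ← 25 ← 13 ← 7
So the item now at position 27 started at position 7.

7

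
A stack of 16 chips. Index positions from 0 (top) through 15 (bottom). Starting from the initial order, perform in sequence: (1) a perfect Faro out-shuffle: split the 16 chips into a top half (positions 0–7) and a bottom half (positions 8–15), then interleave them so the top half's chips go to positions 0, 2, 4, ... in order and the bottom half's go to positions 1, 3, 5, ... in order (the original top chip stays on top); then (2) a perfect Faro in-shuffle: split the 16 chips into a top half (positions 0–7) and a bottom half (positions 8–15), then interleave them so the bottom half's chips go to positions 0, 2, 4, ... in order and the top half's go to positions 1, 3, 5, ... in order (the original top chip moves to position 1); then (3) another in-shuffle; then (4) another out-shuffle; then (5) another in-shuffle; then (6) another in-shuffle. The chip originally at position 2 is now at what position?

2

Track the chip from position 2 forward through each operation:
  after op 1 (out-shuffle): 2 → 4
  after op 2 (in-shuffle): 4 → 9
  after op 3 (in-shuffle): 9 → 2
  after op 4 (out-shuffle): 2 → 4
  after op 5 (in-shuffle): 4 → 9
  after op 6 (in-shuffle): 9 → 2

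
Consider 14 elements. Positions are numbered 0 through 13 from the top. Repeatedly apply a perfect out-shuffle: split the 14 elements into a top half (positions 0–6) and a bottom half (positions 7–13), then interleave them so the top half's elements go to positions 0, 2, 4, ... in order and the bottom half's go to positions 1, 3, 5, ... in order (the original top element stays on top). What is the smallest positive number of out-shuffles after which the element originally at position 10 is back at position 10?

12

Follow position 10 under repeated out-shuffles:
10 → 7 → 1 → 2 → 4 → 8 → 3 → 6 → 12 → 11 → 9 → 5 → 10
It first returns after 12 out-shuffles.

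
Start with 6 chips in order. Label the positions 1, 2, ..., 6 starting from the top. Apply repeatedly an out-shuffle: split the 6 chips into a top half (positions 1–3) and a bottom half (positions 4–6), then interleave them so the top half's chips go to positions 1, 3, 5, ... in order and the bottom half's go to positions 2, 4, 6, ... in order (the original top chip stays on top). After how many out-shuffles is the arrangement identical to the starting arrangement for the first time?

4

The out-shuffle permutes the 6 positions with cycle lengths [1, 1, 4].
Every chip is home exactly when every cycle has completed a whole number of laps, i.e. after lcm(1, 4) = 4 out-shuffles.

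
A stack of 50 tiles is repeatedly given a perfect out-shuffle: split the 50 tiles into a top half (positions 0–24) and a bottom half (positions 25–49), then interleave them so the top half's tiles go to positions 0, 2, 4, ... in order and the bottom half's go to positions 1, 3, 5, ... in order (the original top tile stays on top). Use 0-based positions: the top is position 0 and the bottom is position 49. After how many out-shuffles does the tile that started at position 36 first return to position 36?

Follow position 36 under repeated out-shuffles:
36 → 23 → 46 → 43 → 37 → 25 → 1 → 2 → ... → 36 (length 21)
It first returns after 21 out-shuffles.

21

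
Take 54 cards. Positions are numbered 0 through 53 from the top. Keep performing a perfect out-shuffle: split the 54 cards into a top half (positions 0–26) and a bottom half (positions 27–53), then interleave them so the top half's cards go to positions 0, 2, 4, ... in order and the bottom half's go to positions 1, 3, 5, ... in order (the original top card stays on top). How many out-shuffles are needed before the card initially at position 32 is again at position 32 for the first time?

Follow position 32 under repeated out-shuffles:
32 → 11 → 22 → 44 → 35 → 17 → 34 → 15 → ... → 32 (length 52)
It first returns after 52 out-shuffles.

52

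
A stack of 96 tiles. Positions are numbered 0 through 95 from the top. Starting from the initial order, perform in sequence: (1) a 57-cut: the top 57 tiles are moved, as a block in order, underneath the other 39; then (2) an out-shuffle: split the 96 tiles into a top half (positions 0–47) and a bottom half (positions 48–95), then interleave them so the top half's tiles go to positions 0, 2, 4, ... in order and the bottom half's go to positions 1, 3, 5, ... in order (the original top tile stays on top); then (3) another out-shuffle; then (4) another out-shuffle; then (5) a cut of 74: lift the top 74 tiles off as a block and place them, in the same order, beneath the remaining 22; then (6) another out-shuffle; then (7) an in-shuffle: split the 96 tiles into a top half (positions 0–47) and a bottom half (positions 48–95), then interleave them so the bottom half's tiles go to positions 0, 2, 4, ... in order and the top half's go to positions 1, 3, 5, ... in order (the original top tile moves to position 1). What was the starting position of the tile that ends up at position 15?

Undo the operations in reverse order, starting from position 15:
  undo op 7 (in-shuffle, from top half): 15 ← 7
  undo op 6 (out-shuffle, from bottom half): 7 ← 51
  undo op 5 (cut 74): 51 ← 29
  undo op 4 (out-shuffle, from bottom half): 29 ← 62
  undo op 3 (out-shuffle, from top half): 62 ← 31
  undo op 2 (out-shuffle, from bottom half): 31 ← 63
  undo op 1 (cut 57): 63 ← 24
So the tile at position 15 came from original position 24.

24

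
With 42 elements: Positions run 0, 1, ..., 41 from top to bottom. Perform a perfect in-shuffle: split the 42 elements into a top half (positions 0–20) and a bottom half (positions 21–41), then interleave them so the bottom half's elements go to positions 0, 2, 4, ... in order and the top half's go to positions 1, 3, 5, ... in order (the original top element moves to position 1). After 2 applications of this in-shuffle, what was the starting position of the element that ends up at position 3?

0

Work backwards from position 3, undoing one in-shuffle at a time:
3 ← 1 ← 0
So the element now at position 3 started at position 0.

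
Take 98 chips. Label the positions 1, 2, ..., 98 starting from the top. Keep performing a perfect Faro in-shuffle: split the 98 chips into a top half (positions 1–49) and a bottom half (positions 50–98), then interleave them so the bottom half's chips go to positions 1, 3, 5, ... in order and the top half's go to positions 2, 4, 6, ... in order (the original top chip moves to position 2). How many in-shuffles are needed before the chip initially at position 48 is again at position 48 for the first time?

Follow position 48 under repeated in-shuffles:
48 → 96 → 93 → 87 → 75 → 51 → 3 → 6 → 12 → 24 → 48
It first returns after 10 in-shuffles.

10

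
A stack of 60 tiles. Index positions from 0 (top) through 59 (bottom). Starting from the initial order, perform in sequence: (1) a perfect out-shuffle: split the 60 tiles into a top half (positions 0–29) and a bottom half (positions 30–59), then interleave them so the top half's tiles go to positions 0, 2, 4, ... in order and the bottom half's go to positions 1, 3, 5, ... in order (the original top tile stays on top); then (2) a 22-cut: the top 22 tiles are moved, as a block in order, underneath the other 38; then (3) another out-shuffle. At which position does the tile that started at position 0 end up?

17

Track the tile from position 0 forward through each operation:
  after op 1 (out-shuffle): 0 → 0
  after op 2 (cut 22): 0 → 38
  after op 3 (out-shuffle): 38 → 17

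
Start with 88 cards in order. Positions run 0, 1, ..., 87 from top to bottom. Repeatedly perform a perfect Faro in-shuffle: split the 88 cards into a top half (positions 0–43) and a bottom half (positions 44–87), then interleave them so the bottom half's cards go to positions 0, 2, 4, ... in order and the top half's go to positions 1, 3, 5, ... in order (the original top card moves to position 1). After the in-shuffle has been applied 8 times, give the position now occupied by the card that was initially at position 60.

40

Track the card's position through each in-shuffle:
60 → 32 → 65 → 42 → 85 → 82 → 76 → 64 → 40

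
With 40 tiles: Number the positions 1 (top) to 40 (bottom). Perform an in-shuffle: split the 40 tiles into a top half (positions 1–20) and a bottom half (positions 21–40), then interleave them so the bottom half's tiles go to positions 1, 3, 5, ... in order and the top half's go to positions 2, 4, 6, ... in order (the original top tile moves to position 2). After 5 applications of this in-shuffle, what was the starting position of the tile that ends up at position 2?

18

Work backwards from position 2, undoing one in-shuffle at a time:
2 ← 1 ← 21 ← 31 ← 36 ← 18
So the tile now at position 2 started at position 18.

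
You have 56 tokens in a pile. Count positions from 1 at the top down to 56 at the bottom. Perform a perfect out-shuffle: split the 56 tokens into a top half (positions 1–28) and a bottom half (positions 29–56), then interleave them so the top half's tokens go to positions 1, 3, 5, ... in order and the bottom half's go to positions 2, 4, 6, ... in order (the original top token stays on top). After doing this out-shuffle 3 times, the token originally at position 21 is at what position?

Track the token's position through each out-shuffle:
21 → 41 → 26 → 51

51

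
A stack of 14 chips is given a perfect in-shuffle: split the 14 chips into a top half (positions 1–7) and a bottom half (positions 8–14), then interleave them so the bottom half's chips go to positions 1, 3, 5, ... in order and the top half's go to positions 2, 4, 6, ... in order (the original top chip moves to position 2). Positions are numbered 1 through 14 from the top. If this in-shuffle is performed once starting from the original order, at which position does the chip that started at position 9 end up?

Track the chip's position through each in-shuffle:
9 → 3

3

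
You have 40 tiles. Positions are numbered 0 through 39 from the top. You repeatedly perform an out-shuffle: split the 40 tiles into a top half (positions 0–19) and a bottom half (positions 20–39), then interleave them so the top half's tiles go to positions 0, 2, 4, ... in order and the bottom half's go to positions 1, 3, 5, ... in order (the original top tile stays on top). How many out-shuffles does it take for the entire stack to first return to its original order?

12

The out-shuffle permutes the 40 positions with cycle lengths [1, 1, 2, 12, 12, 12].
Every tile is home exactly when every cycle has completed a whole number of laps, i.e. after lcm(1, 2, 12) = 12 out-shuffles.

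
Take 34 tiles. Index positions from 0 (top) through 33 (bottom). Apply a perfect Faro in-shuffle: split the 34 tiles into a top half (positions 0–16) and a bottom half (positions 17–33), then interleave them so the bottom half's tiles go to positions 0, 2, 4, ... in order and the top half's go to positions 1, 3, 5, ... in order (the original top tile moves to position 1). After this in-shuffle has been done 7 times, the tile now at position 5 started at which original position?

Work backwards from position 5, undoing one in-shuffle at a time:
5 ← 2 ← 18 ← 26 ← 30 ← 32 ← 33 ← 16
So the tile now at position 5 started at position 16.

16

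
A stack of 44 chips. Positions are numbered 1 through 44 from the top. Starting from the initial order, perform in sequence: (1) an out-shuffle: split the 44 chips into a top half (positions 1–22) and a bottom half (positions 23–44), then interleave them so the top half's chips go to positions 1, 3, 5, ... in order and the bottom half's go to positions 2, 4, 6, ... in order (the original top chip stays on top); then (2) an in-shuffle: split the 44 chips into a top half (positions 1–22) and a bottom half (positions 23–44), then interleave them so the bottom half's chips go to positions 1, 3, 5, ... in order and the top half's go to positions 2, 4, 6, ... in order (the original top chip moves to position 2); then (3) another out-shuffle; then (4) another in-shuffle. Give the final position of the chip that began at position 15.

Track the chip from position 15 forward through each operation:
  after op 1 (out-shuffle): 15 → 29
  after op 2 (in-shuffle): 29 → 13
  after op 3 (out-shuffle): 13 → 25
  after op 4 (in-shuffle): 25 → 5

5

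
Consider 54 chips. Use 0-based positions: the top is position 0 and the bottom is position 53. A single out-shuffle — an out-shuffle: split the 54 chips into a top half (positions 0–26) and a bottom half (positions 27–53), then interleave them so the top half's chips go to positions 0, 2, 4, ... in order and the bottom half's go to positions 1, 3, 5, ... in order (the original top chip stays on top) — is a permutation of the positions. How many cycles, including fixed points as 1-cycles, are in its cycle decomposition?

3

Trace each unvisited position around until it returns:
(0) (1 2 4 8 16 32 ... len 52) (53)
3 cycles in total.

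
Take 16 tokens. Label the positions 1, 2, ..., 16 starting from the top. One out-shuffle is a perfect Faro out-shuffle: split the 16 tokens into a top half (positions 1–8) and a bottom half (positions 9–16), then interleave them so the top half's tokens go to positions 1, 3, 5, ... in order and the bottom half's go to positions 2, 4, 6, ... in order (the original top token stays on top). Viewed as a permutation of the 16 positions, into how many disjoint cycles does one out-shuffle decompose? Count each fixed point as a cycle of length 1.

Trace each unvisited position around until it returns:
(1) (2 3 5 9) (4 7 13 10) (6 11) (8 15 14 12) (16)
6 cycles in total.

6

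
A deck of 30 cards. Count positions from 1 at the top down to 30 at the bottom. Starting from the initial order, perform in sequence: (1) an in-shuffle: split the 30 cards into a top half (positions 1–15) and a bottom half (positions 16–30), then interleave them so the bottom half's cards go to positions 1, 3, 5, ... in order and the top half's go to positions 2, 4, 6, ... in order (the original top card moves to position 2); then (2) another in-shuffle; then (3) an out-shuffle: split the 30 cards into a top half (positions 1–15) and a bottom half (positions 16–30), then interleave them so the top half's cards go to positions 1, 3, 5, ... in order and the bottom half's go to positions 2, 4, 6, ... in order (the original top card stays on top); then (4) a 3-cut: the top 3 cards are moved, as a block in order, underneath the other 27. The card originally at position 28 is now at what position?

Track the card from position 28 forward through each operation:
  after op 1 (in-shuffle): 28 → 25
  after op 2 (in-shuffle): 25 → 19
  after op 3 (out-shuffle): 19 → 8
  after op 4 (cut 3): 8 → 5

5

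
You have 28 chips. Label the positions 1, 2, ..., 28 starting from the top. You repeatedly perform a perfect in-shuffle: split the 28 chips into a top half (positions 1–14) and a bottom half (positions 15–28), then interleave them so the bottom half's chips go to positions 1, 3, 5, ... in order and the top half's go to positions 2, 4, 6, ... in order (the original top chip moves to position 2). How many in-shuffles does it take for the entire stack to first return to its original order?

The in-shuffle permutes the 28 positions with cycle lengths [28].
Every chip is home exactly when every cycle has completed a whole number of laps, i.e. after lcm(28) = 28 in-shuffles.

28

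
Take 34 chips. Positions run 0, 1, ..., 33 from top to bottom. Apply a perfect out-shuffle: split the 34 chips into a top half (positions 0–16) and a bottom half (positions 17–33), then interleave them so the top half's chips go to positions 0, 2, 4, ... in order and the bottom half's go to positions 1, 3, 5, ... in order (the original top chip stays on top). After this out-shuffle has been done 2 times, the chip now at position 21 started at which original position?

Work backwards from position 21, undoing one out-shuffle at a time:
21 ← 27 ← 30
So the chip now at position 21 started at position 30.

30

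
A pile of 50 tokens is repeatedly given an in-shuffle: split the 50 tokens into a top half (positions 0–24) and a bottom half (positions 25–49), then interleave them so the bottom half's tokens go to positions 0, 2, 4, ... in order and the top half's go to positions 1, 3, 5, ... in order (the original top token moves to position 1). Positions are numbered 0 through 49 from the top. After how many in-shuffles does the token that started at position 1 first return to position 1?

8

Follow position 1 under repeated in-shuffles:
1 → 3 → 7 → 15 → 31 → 12 → 25 → 0 → 1
It first returns after 8 in-shuffles.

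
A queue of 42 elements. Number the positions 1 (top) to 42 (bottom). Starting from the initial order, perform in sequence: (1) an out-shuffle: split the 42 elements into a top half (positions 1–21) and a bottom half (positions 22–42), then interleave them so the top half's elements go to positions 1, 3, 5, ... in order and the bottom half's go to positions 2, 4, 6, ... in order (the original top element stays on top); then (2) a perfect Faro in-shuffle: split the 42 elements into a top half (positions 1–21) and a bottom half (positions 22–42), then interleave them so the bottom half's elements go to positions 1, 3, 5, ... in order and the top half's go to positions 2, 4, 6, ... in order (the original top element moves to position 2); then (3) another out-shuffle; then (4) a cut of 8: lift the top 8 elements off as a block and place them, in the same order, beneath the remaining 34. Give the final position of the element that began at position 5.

27

Track the element from position 5 forward through each operation:
  after op 1 (out-shuffle): 5 → 9
  after op 2 (in-shuffle): 9 → 18
  after op 3 (out-shuffle): 18 → 35
  after op 4 (cut 8): 35 → 27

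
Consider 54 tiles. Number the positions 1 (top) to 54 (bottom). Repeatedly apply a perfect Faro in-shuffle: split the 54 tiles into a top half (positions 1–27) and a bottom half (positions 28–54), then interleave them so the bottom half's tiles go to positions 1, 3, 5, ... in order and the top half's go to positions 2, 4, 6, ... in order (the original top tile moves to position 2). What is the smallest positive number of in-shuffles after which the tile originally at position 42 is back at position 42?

20

Follow position 42 under repeated in-shuffles:
42 → 29 → 3 → 6 → 12 → 24 → 48 → 41 → 27 → 54 → 53 → 51 → 47 → 39 → 23 → 46 → 37 → 19 → 38 → 21 → 42
It first returns after 20 in-shuffles.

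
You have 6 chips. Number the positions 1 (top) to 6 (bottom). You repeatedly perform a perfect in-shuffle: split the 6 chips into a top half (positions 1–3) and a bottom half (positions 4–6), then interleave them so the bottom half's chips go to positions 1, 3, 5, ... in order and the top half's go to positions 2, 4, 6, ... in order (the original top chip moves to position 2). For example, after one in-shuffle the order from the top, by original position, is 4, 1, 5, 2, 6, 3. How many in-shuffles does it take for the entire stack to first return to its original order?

3

The in-shuffle permutes the 6 positions with cycle lengths [3, 3].
Every chip is home exactly when every cycle has completed a whole number of laps, i.e. after lcm(3) = 3 in-shuffles.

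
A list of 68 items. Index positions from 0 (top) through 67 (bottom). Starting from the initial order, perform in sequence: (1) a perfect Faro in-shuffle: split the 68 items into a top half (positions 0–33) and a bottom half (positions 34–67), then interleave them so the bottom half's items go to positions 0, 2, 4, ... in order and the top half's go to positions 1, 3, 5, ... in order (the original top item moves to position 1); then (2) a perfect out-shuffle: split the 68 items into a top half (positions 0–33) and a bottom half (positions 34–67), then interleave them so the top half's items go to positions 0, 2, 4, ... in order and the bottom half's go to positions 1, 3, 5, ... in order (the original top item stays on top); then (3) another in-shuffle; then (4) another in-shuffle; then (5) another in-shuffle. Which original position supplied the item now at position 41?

48

Undo the operations in reverse order, starting from position 41:
  undo op 5 (in-shuffle, from top half): 41 ← 20
  undo op 4 (in-shuffle, from bottom half): 20 ← 44
  undo op 3 (in-shuffle, from bottom half): 44 ← 56
  undo op 2 (out-shuffle, from top half): 56 ← 28
  undo op 1 (in-shuffle, from bottom half): 28 ← 48
So the item at position 41 came from original position 48.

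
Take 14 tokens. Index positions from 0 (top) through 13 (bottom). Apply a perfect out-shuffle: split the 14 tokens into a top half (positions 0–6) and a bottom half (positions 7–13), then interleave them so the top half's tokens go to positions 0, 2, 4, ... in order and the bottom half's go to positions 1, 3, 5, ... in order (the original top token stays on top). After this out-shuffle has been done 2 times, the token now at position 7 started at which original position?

5

Work backwards from position 7, undoing one out-shuffle at a time:
7 ← 10 ← 5
So the token now at position 7 started at position 5.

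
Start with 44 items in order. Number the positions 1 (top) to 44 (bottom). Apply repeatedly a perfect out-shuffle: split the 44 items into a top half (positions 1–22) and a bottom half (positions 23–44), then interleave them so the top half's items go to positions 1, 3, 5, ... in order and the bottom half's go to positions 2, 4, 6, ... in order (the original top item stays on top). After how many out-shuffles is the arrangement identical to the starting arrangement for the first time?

The out-shuffle permutes the 44 positions with cycle lengths [1, 1, 14, 14, 14].
Every item is home exactly when every cycle has completed a whole number of laps, i.e. after lcm(1, 14) = 14 out-shuffles.

14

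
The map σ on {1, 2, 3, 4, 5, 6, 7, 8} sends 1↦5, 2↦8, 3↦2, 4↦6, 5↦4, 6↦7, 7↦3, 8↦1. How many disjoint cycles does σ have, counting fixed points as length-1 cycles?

1

Cycle decomposition: (1 5 4 6 7 3 2 8).
1 cycle.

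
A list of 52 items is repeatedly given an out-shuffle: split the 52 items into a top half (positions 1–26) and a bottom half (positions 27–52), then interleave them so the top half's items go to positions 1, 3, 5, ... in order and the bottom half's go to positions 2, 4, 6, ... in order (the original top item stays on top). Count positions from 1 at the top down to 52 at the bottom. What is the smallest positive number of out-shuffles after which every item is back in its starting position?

8

The out-shuffle permutes the 52 positions with cycle lengths [1, 1, 2, 8, 8, 8, 8, 8, 8].
Every item is home exactly when every cycle has completed a whole number of laps, i.e. after lcm(1, 2, 8) = 8 out-shuffles.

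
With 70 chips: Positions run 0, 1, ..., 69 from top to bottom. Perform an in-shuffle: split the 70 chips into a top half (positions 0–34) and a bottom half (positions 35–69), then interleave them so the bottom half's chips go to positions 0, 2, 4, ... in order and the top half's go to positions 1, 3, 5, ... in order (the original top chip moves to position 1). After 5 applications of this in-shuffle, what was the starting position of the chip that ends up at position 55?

54

Work backwards from position 55, undoing one in-shuffle at a time:
55 ← 27 ← 13 ← 6 ← 38 ← 54
So the chip now at position 55 started at position 54.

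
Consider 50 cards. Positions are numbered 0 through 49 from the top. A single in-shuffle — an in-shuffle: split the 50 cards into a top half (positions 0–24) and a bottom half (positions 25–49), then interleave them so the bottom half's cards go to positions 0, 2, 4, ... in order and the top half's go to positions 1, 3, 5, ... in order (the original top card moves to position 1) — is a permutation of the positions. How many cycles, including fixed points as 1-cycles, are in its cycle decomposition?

Trace each unvisited position around until it returns:
(0 1 3 7 15 31 12 25) (2 5 11 23 47 44 38 26) (4 9 19 39 28 6 13 27) (8 17 35 20 41 32 14 29) (10 21 43 36 22 45 40 30) (16 33) (18 37 24 49 48 46 42 34)
7 cycles in total.

7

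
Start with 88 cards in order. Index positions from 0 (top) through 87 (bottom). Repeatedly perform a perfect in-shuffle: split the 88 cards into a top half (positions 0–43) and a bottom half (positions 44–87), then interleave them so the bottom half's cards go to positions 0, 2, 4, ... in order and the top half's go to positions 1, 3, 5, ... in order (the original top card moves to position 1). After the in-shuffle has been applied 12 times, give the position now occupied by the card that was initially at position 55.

22

Track the card's position through each in-shuffle:
55 → 22 → 45 → 2 → 5 → 11 → 23 → 47 → 6 → 13 → 27 → 55 → 22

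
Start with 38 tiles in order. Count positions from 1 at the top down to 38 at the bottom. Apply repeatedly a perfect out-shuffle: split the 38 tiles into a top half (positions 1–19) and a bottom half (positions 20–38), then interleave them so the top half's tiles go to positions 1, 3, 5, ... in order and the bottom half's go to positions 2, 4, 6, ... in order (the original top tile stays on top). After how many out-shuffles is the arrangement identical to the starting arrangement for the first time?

The out-shuffle permutes the 38 positions with cycle lengths [1, 1, 36].
Every tile is home exactly when every cycle has completed a whole number of laps, i.e. after lcm(1, 36) = 36 out-shuffles.

36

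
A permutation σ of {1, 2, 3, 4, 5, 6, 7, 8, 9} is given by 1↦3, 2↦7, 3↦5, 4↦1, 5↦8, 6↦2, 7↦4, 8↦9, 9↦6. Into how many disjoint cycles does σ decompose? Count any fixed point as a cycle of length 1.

Cycle decomposition: (1 3 5 8 9 6 2 7 4).
1 cycle.

1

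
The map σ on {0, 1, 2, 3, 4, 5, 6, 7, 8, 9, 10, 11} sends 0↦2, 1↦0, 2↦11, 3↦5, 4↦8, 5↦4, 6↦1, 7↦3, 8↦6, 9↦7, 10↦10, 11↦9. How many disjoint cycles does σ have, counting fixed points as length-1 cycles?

2

Cycle decomposition: (0 2 11 9 7 3 5 4 8 6 1) (10).
2 cycles.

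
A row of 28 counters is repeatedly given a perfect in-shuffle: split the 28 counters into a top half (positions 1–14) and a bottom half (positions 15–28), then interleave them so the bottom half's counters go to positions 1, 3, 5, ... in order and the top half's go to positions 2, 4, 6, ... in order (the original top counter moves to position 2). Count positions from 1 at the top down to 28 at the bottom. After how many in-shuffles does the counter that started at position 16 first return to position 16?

Follow position 16 under repeated in-shuffles:
16 → 3 → 6 → 12 → 24 → 19 → 9 → 18 → ... → 16 (length 28)
It first returns after 28 in-shuffles.

28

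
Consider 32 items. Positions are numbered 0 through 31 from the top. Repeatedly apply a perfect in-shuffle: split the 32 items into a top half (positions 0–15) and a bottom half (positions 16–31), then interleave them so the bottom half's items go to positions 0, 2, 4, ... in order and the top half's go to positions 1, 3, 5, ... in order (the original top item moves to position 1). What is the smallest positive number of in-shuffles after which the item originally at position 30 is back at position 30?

Follow position 30 under repeated in-shuffles:
30 → 28 → 24 → 16 → 0 → 1 → 3 → 7 → 15 → 31 → 30
It first returns after 10 in-shuffles.

10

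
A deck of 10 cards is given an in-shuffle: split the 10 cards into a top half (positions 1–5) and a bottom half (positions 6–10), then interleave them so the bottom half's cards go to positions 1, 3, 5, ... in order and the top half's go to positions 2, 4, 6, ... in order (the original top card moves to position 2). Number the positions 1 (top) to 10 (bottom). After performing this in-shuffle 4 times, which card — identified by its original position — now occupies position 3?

Work backwards from position 3, undoing one in-shuffle at a time:
3 ← 7 ← 9 ← 10 ← 5
So the card now at position 3 started at position 5.

5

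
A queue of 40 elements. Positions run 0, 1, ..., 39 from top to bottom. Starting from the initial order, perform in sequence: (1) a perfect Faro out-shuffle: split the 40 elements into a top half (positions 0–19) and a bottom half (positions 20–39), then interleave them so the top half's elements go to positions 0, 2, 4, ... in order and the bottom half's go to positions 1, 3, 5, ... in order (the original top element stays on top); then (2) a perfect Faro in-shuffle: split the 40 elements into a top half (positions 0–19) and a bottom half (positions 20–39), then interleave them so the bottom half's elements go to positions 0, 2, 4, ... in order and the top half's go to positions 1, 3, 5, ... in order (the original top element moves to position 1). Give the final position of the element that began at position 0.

Track the element from position 0 forward through each operation:
  after op 1 (out-shuffle): 0 → 0
  after op 2 (in-shuffle): 0 → 1

1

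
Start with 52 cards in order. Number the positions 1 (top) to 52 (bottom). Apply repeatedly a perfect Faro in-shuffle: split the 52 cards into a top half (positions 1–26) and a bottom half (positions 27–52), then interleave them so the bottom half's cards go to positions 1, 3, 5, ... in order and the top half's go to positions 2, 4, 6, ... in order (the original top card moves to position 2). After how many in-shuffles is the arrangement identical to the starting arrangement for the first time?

52

The in-shuffle permutes the 52 positions with cycle lengths [52].
Every card is home exactly when every cycle has completed a whole number of laps, i.e. after lcm(52) = 52 in-shuffles.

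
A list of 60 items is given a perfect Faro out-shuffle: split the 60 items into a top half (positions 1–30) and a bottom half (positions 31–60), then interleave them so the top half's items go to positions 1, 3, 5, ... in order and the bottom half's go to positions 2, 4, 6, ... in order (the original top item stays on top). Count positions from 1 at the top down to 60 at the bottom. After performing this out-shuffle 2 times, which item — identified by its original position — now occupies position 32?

53

Work backwards from position 32, undoing one out-shuffle at a time:
32 ← 46 ← 53
So the item now at position 32 started at position 53.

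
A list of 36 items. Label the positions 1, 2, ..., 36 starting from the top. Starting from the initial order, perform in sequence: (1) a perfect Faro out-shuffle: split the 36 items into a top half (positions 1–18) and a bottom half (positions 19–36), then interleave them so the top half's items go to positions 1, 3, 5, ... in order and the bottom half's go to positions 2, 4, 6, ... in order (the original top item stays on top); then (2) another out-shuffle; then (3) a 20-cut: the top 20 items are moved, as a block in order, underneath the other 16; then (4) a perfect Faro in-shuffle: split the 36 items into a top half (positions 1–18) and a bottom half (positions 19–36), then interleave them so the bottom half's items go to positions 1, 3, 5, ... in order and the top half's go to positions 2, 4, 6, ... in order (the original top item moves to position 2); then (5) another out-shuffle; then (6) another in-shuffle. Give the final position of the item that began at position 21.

Track the item from position 21 forward through each operation:
  after op 1 (out-shuffle): 21 → 6
  after op 2 (out-shuffle): 6 → 11
  after op 3 (cut 20): 11 → 27
  after op 4 (in-shuffle): 27 → 17
  after op 5 (out-shuffle): 17 → 33
  after op 6 (in-shuffle): 33 → 29

29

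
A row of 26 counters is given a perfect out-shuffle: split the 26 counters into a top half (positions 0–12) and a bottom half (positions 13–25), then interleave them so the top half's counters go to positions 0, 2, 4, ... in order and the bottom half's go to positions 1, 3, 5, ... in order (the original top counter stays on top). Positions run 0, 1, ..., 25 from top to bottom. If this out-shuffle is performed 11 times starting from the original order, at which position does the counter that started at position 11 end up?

Track the counter's position through each out-shuffle:
11 → 22 → 19 → 13 → 1 → 2 → 4 → 8 → 16 → 7 → 14 → 3

3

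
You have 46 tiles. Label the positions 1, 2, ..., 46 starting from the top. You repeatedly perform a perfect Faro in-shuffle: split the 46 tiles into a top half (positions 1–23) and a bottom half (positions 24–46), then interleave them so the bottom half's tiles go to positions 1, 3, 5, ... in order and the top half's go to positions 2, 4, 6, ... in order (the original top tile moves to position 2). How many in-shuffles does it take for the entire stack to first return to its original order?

23

The in-shuffle permutes the 46 positions with cycle lengths [23, 23].
Every tile is home exactly when every cycle has completed a whole number of laps, i.e. after lcm(23) = 23 in-shuffles.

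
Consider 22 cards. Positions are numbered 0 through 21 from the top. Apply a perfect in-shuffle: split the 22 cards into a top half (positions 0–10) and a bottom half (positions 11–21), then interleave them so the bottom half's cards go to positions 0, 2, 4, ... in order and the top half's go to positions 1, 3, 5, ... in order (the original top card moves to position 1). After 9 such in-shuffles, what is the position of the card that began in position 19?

Track the card's position through each in-shuffle:
19 → 16 → 10 → 21 → 20 → 18 → 14 → 6 → 13 → 4

4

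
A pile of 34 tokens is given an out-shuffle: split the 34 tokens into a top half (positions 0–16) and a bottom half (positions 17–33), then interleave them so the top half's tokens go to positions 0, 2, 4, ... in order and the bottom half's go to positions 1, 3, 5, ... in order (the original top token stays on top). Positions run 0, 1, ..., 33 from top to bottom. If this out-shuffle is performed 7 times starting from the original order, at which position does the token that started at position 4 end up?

Track the token's position through each out-shuffle:
4 → 8 → 16 → 32 → 31 → 29 → 25 → 17

17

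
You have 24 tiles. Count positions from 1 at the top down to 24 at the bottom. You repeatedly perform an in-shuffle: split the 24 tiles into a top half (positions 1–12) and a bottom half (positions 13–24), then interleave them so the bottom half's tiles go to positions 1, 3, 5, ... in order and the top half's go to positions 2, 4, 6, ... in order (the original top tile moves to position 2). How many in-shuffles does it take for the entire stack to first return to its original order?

20

The in-shuffle permutes the 24 positions with cycle lengths [4, 20].
Every tile is home exactly when every cycle has completed a whole number of laps, i.e. after lcm(4, 20) = 20 in-shuffles.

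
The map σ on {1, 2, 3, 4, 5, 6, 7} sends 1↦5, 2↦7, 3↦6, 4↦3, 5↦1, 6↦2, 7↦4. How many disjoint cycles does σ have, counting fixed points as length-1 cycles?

Cycle decomposition: (1 5) (2 7 4 3 6).
2 cycles.

2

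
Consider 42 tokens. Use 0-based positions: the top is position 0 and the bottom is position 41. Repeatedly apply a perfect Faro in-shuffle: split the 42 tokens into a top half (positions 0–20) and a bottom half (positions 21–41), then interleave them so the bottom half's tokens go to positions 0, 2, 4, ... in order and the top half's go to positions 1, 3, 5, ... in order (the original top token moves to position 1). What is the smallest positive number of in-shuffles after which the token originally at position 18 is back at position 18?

Follow position 18 under repeated in-shuffles:
18 → 37 → 32 → 22 → 2 → 5 → 11 → 23 → 4 → 9 → 19 → 39 → 36 → 30 → 18
It first returns after 14 in-shuffles.

14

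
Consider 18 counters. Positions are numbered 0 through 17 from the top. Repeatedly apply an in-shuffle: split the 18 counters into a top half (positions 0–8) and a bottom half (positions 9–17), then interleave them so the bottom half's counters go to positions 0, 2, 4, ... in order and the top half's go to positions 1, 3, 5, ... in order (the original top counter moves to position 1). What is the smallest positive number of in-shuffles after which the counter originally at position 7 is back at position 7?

Follow position 7 under repeated in-shuffles:
7 → 15 → 12 → 6 → 13 → 8 → 17 → 16 → 14 → 10 → 2 → 5 → 11 → 4 → 9 → 0 → 1 → 3 → 7
It first returns after 18 in-shuffles.

18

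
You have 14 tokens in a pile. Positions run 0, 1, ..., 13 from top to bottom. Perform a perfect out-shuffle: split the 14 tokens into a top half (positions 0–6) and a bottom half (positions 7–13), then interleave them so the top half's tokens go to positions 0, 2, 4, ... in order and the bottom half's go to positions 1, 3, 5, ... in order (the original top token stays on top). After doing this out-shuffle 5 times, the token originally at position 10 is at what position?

8

Track the token's position through each out-shuffle:
10 → 7 → 1 → 2 → 4 → 8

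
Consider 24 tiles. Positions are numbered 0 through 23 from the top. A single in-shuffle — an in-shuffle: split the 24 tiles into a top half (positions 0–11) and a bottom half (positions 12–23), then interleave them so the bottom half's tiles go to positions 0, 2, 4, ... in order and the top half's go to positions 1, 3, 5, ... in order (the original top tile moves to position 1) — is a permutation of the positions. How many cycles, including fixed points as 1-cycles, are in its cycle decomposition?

2

Trace each unvisited position around until it returns:
(0 1 3 7 15 6 ... len 20) (4 9 19 14)
2 cycles in total.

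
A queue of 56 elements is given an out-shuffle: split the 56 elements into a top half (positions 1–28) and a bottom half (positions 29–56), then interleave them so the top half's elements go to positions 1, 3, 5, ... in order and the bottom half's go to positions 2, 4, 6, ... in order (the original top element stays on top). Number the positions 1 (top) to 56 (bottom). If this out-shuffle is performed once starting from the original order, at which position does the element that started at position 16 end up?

31

Track the element's position through each out-shuffle:
16 → 31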